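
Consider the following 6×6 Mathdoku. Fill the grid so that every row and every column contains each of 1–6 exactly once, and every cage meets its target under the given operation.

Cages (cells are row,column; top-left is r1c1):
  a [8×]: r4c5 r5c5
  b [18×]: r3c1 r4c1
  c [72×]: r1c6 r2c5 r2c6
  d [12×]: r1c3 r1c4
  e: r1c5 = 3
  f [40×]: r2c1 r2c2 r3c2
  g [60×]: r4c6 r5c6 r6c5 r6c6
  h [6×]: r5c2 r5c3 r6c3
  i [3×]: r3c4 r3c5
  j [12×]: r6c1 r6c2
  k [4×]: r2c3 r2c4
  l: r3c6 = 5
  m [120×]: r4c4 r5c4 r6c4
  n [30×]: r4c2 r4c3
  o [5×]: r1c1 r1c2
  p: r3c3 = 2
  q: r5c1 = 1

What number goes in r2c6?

3

Cage e is a single given cell, which forces r1c5 = 3.
Cage p is given; hence r3c3 = 2.
3 is placed in column 5; hence r3c5 = 1.
L is a freebie, so r3c6 = 5.
Cage q is given; hence r5c1 = 1.
1 is placed in column 1, which forces r1c1 = 5.
Cage o's pair has product 5, leaving r1c2 = 1.
Cage d's pair has product 12, which forces r1c3 = 6.
Cage d's pair has product 12, so r1c4 = 2.
6 is placed in row 1, which forces r1c6 = 4.
Column 1 already has 5; hence r2c1 = 2.
Row 2 already has 2, which forces r2c2 = 5.
Row 2 already has 2, which forces r2c6 = 3.
5 is placed in row 3; hence r3c2 = 4.
Row 3 now contains 1; hence r3c4 = 3.
Column 2 now contains 5; hence r4c2 = 6.
Column 3 now contains 6; hence r4c3 = 5.
Row 4 now contains 5, leaving r4c4 = 4.
Row 4 already has 4, so r4c5 = 2.
2 is placed in row 4, which forces r4c6 = 1.
Cage h needs product 6; hence r5c2 = 2.
Cage h needs product 6, leaving r5c3 = 3.
Column 5 already has 2, which forces r5c5 = 4.
2 is placed in row 5, which forces r5c6 = 6.
2 is placed in column 2, which forces r6c2 = 3.
Cage h has product 6, so r6c3 = 1.
The 4 cells of cage g must have product 60, which forces r6c5 = 5.
Column 6 now contains 6, so r6c6 = 2.
Column 3 already has 1; hence r2c3 = 4.
Column 4 already has 4, so r2c4 = 1.
Column 5 already has 4; hence r2c5 = 6.
Row 3 already has 3, which forces r3c1 = 6.
Row 4 already has 6, which forces r4c1 = 3.
Row 5 already has 6, leaving r5c4 = 5.
The two cells of cage j must have product 12, which forces r6c1 = 4.
Row 6 now contains 5, which forces r6c4 = 6.
Filled in: 5 1 6 2 3 4 / 2 5 4 1 6 3 / 6 4 2 3 1 5 / 3 6 5 4 2 1 / 1 2 3 5 4 6 / 4 3 1 6 5 2.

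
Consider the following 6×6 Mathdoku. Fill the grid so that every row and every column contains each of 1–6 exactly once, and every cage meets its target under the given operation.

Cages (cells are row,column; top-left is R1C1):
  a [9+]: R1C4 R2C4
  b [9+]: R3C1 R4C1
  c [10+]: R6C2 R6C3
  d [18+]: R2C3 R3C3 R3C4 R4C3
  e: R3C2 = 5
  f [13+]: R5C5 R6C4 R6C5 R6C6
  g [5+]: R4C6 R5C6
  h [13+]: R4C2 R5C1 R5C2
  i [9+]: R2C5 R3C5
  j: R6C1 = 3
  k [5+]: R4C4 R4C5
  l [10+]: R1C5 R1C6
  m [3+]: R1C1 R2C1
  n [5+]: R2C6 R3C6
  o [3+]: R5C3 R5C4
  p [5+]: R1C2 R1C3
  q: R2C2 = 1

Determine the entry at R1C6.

6

Q is a freebie, which forces R2C2 = 1.
Cage e is given, which forces R3C2 = 5.
Cage j is a single given cell, which forces R6C1 = 3.
Cage m's pair has sum 3, which forces R1C1 = 1.
1 is placed in row 2, leaving R2C1 = 2.
Cage b needs two cells with sum 9, which forces R3C1 = 4.
The two cells of cage b must have sum 9, which forces R4C1 = 5.
Column 1 already has 5, which forces R5C1 = 6.
Row 1 needs a 5, and only R1C4 is open for it.
Cage a needs two cells with sum 9; hence R2C4 = 4.
Row 2 now contains 4, leaving R2C6 = 3.
Row 2 already has 3, which forces R2C5 = 6.
Cage i needs two cells with sum 9, leaving R3C5 = 3.
Cage n's pair has sum 5, so R3C6 = 2.
Column 5 now contains 6, which forces R1C5 = 4.
Cage l's pair has sum 10, so R1C6 = 6.
6 is placed in row 2, leaving R2C3 = 5.
The 4 cells of cage d must have sum 18, so R3C3 = 1.
3 is placed in row 3, so R3C4 = 6.
Cage d has sum 18, so R4C3 = 6.
Column 5 already has 4, so R4C5 = 2.
Column 3 already has 1, leaving R5C3 = 2.
Row 5 already has 2, so R5C4 = 1.
1 is placed in row 5; hence R5C5 = 5.
1 is placed in row 5, so R5C6 = 4.
Column 3 already has 6, which forces R6C3 = 4.
Column 4 already has 1; hence R6C4 = 2.
Column 5 now contains 5, so R6C5 = 1.
Row 6 already has 1, leaving R6C6 = 5.
Cage p's pair has sum 5, leaving R1C2 = 2.
Column 3 now contains 2, which forces R1C3 = 3.
Cage h needs sum 13, so R4C2 = 4.
Column 4 already has 1, leaving R4C4 = 3.
Column 6 now contains 4, so R4C6 = 1.
Row 5 already has 4, which forces R5C2 = 3.
Row 6 now contains 4, so R6C2 = 6.
The full grid is 1 2 3 5 4 6 / 2 1 5 4 6 3 / 4 5 1 6 3 2 / 5 4 6 3 2 1 / 6 3 2 1 5 4 / 3 6 4 2 1 5.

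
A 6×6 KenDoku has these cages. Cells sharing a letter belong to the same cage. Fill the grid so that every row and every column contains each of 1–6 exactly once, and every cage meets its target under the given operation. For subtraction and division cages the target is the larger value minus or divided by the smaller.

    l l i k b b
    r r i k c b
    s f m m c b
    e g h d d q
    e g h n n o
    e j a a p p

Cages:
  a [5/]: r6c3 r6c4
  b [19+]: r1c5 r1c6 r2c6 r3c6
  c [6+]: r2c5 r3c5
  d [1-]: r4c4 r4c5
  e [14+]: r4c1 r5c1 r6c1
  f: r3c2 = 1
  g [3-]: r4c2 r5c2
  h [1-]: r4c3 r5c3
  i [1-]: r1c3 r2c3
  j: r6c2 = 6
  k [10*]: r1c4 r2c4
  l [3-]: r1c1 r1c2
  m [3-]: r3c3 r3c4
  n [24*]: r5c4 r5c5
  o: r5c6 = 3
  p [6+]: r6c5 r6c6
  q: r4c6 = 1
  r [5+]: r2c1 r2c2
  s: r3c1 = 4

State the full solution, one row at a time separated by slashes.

Cage s is given; hence r3c1 = 4.
Cage f is given, which forces r3c2 = 1.
Cage q is a single given cell, leaving r4c6 = 1.
O is a freebie, which forces r5c6 = 3.
Cage j is a single given cell, which forces r6c2 = 6.
The only place for 1 in row 5 is r5c3.
Cage h needs two cells with difference 1, so r4c3 = 2.
Column 3 already has 1, so r6c3 = 5.
The two cells of cage a must have quotient 5, leaving r6c4 = 1.
Row 4 already has 2, so r4c2 = 5.
The two cells of cage g must have difference 3, leaving r5c2 = 2.
Row 6 already has 5, leaving r6c1 = 3.
Row 4 already has 5; hence r4c1 = 6.
Cage e needs sum 14, leaving r5c1 = 5.
Column 1 already has 6, which forces r1c1 = 1.
Cage l needs two cells with difference 3, leaving r1c2 = 4.
Row 1 already has 4, so r1c3 = 3.
Row 1 already has 4, so r1c5 = 6.
1 is placed in column 1, which forces r2c1 = 2.
Column 2 now contains 4, leaving r2c2 = 3.
Column 3 already has 3; hence r2c3 = 4.
2 is placed in row 2, so r2c4 = 5.
4 is placed in row 2; hence r2c5 = 1.
5 is placed in row 2, which forces r2c6 = 6.
Column 3 already has 3; hence r3c3 = 6.
Row 3 already has 6, leaving r3c4 = 3.
Column 4 now contains 3, which forces r4c4 = 4.
4 is placed in row 4, which forces r4c5 = 3.
Column 4 already has 4, leaving r5c4 = 6.
Column 5 already has 6, leaving r5c5 = 4.
Column 5 now contains 4, which forces r6c5 = 2.
Row 6 already has 2; hence r6c6 = 4.
Column 4 now contains 5; hence r1c4 = 2.
2 is placed in row 1, which forces r1c6 = 5.
Column 5 now contains 2, so r3c5 = 5.
5 is placed in column 6, so r3c6 = 2.

1 4 3 2 6 5 / 2 3 4 5 1 6 / 4 1 6 3 5 2 / 6 5 2 4 3 1 / 5 2 1 6 4 3 / 3 6 5 1 2 4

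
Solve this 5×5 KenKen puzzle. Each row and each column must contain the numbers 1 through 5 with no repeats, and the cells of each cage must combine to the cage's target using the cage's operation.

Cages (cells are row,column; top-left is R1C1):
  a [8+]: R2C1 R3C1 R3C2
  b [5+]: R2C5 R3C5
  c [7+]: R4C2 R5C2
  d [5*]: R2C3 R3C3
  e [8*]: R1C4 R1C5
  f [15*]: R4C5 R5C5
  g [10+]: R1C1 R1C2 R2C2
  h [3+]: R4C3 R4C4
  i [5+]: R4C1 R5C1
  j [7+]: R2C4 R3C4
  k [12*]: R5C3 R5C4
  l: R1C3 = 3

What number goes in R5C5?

L is a freebie, which forces R1C3 = 3.
Column 3 now contains 3, which forces R5C3 = 4.
4 is placed in row 5, which forces R5C4 = 3.
Row 5 now contains 3, so R5C5 = 5.
The two cells of cage c must have sum 7; hence R4C2 = 5.
5 is placed in column 5; hence R4C5 = 3.
5 is placed in row 5; hence R5C2 = 2.
The 3 cells of cage g must have sum 10, leaving R1C1 = 5.
Row 4 now contains 3, which forces R4C1 = 4.
Row 5 already has 2; hence R5C1 = 1.
Cage a needs sum 8; hence R2C1 = 3.
The 3 cells of cage a must have sum 8, which forces R3C1 = 2.
Cage a has sum 8, which forces R3C2 = 3.
2 is placed in row 3, leaving R3C4 = 5.
Cage d needs two cells with product 5; hence R2C3 = 5.
5 is placed in column 4, which forces R2C4 = 2.
Row 3 already has 5, leaving R3C3 = 1.
Row 3 now contains 1; hence R3C5 = 4.
1 is placed in column 3, which forces R4C3 = 2.
2 is placed in column 4, so R4C4 = 1.
2 is placed in column 4, leaving R1C4 = 4.
Column 5 already has 4, which forces R1C5 = 2.
Column 5 already has 4, leaving R2C5 = 1.
Row 1 already has 4, so R1C2 = 1.
1 is placed in row 2, so R2C2 = 4.
The full grid is 5 1 3 4 2 / 3 4 5 2 1 / 2 3 1 5 4 / 4 5 2 1 3 / 1 2 4 3 5.

5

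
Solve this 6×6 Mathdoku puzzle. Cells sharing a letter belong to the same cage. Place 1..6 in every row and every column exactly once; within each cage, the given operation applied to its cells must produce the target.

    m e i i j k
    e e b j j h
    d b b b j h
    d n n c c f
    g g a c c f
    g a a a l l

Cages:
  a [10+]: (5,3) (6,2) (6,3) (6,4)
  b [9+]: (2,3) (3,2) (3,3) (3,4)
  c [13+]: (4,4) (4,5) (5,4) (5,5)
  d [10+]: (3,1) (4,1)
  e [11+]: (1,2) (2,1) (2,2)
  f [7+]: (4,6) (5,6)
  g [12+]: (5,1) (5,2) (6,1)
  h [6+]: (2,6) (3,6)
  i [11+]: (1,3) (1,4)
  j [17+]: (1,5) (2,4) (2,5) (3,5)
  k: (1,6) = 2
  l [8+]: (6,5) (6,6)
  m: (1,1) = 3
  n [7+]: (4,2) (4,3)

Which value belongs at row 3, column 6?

5

Cage m is given, which forces (1,1) = 3.
Cage k is given; hence (1,6) = 2.
Cage e needs sum 11, leaving (1,2) = 4.
Row 1 already has 4, which forces (1,5) = 1.
Row 2 needs a 3, and only (2,3) is open for it.
In row 2, 4 can only go at (2,5), so (2,5) = 4.
Cage j needs sum 17, so (2,4) = 6.
Cage j needs sum 17; hence (3,5) = 6.
The two cells of cage i must have sum 11, so (1,3) = 6.
Column 4 already has 6, which forces (1,4) = 5.
Row 3 already has 6, so (3,1) = 4.
Cage d needs two cells with sum 10, so (4,1) = 6.
The only place for 1 in row 2 is (2,6).
Column 6 already has 1, which forces (3,6) = 5.
In row 4, 1 can only go at (4,4), so (4,4) = 1.
The 4 cells of cage c must have sum 13, leaving (5,4) = 4.
Row 5 now contains 4, leaving (5,6) = 3.
Column 6 now contains 3, leaving (6,6) = 6.
Cage c has sum 13, leaving (4,5) = 3.
Column 6 now contains 3, so (4,6) = 4.
3 is placed in row 5, which forces (5,5) = 5.
The two cells of cage l must have sum 8, leaving (6,5) = 2.
Cage g needs sum 12, so (5,1) = 1.
Row 5 already has 5, which forces (5,2) = 6.
Row 5 already has 1; hence (5,3) = 2.
Cage g needs sum 12; hence (6,1) = 5.
Cage a has sum 10; hence (6,2) = 1.
5 is placed in row 6, leaving (6,3) = 4.
2 is placed in row 6; hence (6,4) = 3.
Column 1 now contains 5, which forces (2,1) = 2.
The 3 cells of cage e must have sum 11, which forces (2,2) = 5.
Cage b has sum 9; hence (3,2) = 3.
2 is placed in column 3, leaving (3,3) = 1.
Column 4 now contains 3; hence (3,4) = 2.
Cage n's pair has sum 7, which forces (4,2) = 2.
2 is placed in column 3; hence (4,3) = 5.
Filled in: 3 4 6 5 1 2 / 2 5 3 6 4 1 / 4 3 1 2 6 5 / 6 2 5 1 3 4 / 1 6 2 4 5 3 / 5 1 4 3 2 6.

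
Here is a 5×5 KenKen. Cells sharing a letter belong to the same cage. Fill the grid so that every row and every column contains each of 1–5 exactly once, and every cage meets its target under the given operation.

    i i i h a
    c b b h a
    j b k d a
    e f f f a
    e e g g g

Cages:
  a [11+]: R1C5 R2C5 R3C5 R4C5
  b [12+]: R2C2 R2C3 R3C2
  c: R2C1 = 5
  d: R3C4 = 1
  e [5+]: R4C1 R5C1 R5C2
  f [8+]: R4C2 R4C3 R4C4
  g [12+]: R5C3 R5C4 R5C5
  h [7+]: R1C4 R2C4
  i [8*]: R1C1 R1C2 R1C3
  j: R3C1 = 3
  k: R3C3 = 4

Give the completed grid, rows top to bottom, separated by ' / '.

4 1 2 5 3 / 5 4 3 2 1 / 3 5 4 1 2 / 2 3 1 4 5 / 1 2 5 3 4

Cage c is given; hence R2C1 = 5.
Cage j is given; hence R3C1 = 3.
Cage k is a single given cell; hence R3C3 = 4.
D is a freebie, which forces R3C4 = 1.
Column 1 now contains 3, leaving R5C1 = 1.
1 is placed in row 5, which forces R5C2 = 2.
Cage b has sum 12; hence R2C2 = 4.
4 is placed in column 3, so R2C3 = 3.
Row 2 now contains 3, so R2C4 = 2.
Row 2 already has 2, leaving R2C5 = 1.
Row 3 already has 4, leaving R3C2 = 5.
Row 3 now contains 5, leaving R3C5 = 2.
1 is placed in column 1, leaving R4C1 = 2.
3 is placed in column 3; hence R5C3 = 5.
Column 1 already has 2, leaving R1C1 = 4.
Column 2 now contains 4, so R1C2 = 1.
Cage i has product 8; hence R1C3 = 2.
Cage h's pair has sum 7; hence R1C4 = 5.
5 is placed in row 1, which forces R1C5 = 3.
The 3 cells of cage f must have sum 8, which forces R4C2 = 3.
5 is placed in column 3, leaving R4C3 = 1.
The 3 cells of cage f must have sum 8, which forces R4C4 = 4.
Column 5 now contains 3; hence R4C5 = 5.
Column 4 already has 4, which forces R5C4 = 3.
Column 5 now contains 3; hence R5C5 = 4.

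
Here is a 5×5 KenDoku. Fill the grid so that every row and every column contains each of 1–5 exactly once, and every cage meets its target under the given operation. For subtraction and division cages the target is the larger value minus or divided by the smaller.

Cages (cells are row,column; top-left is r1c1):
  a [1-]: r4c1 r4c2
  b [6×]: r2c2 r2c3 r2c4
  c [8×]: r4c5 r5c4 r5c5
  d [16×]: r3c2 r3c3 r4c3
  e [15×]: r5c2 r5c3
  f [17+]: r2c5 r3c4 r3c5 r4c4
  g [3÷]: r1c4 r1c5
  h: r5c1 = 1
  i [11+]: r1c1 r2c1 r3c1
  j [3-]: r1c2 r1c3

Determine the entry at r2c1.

5

H is a freebie; hence r5c1 = 1.
Cage c needs product 8, which forces r4c5 = 1.
Cage g's pair has quotient 3, so r1c4 = 1.
Column 5 now contains 1, leaving r1c5 = 3.
The only place for 4 in row 1 is r1c1.
Row 2 needs a 4, and only r2c5 is open for it.
Cage f has sum 17, which forces r3c4 = 3.
Column 5 now contains 4, so r3c5 = 5.
Cage f has sum 17, leaving r4c4 = 5.
The 3 cells of cage c must have product 8, leaving r5c4 = 4.
Column 5 now contains 4, which forces r5c5 = 2.
Cage i has sum 11, leaving r2c1 = 5.
Column 4 already has 3, which forces r2c4 = 2.
5 is placed in row 3, leaving r3c1 = 2.
Row 3 now contains 2, so r3c2 = 4.
4 is placed in row 3, leaving r3c3 = 1.
Column 1 already has 2, so r4c1 = 3.
Row 4 already has 3, leaving r4c2 = 2.
2 is placed in row 4, leaving r4c3 = 4.
2 is placed in column 2, leaving r1c2 = 5.
Cage j's pair has difference 3, which forces r1c3 = 2.
The 3 cells of cage b must have product 6, so r2c2 = 1.
Column 3 now contains 1, which forces r2c3 = 3.
Column 2 now contains 5, leaving r5c2 = 3.
3 is placed in column 3, leaving r5c3 = 5.
Filled in: 4 5 2 1 3 / 5 1 3 2 4 / 2 4 1 3 5 / 3 2 4 5 1 / 1 3 5 4 2.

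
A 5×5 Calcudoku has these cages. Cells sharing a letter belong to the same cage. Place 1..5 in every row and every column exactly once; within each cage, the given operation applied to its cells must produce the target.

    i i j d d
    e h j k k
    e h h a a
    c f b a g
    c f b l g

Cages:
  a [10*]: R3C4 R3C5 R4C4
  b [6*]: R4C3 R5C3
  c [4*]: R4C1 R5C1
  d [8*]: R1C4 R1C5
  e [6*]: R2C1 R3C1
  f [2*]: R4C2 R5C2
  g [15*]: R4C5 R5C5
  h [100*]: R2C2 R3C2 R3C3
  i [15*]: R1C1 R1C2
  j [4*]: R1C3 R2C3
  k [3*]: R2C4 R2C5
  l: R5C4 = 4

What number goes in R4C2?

The 3 cells of cage h must have product 100, which forces R2C2 = 5.
Cage h has product 100, so R3C2 = 4.
The 3 cells of cage h must have product 100; hence R3C3 = 5.
L is a freebie, leaving R5C4 = 4.
The two cells of cage i must have product 15, so R1C1 = 5.
5 is placed in column 2, so R1C2 = 3.
4 is placed in column 4; hence R1C4 = 2.
Cage d's pair has product 8, leaving R1C5 = 4.
Column 4 now contains 2, leaving R3C4 = 1.
Row 3 now contains 1, so R3C5 = 2.
Cage c's pair has product 4, so R4C1 = 4.
The 3 cells of cage a must have product 10, leaving R4C4 = 5.
Row 4 now contains 5, leaving R4C5 = 3.
4 is placed in row 5; hence R5C1 = 1.
1 is placed in row 5, leaving R5C2 = 2.
2 is placed in row 5, leaving R5C3 = 3.
Column 5 already has 3, which forces R5C5 = 5.
Row 1 now contains 4, so R1C3 = 1.
Cage e's pair has product 6, which forces R2C1 = 2.
Cage j needs two cells with product 4, which forces R2C3 = 4.
1 is placed in column 4; hence R2C4 = 3.
Column 5 already has 3; hence R2C5 = 1.
2 is placed in row 3; hence R3C1 = 3.
2 is placed in column 2; hence R4C2 = 1.
3 is placed in row 4; hence R4C3 = 2.
The full grid is 5 3 1 2 4 / 2 5 4 3 1 / 3 4 5 1 2 / 4 1 2 5 3 / 1 2 3 4 5.

1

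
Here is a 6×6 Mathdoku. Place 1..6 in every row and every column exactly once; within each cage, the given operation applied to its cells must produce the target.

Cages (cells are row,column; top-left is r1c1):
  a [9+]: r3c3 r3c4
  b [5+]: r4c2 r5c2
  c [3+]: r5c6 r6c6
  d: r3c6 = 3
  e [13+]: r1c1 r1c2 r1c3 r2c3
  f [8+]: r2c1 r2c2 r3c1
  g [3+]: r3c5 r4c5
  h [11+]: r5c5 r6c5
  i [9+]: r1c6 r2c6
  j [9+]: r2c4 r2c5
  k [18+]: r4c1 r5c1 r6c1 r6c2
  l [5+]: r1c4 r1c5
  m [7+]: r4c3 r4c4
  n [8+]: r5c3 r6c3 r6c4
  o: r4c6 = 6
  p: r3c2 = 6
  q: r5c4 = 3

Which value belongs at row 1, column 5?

4

Cage p is a single given cell; hence r3c2 = 6.
Cage d is a single given cell, which forces r3c6 = 3.
O is a freebie, which forces r4c6 = 6.
Cage q is a single given cell, leaving r5c4 = 3.
In column 4, 6 can only go at r2c4, so r2c4 = 6.
Cage j's pair has sum 9, leaving r2c5 = 3.
The only place for 4 in column 5 is r1c5.
4 is placed in row 1, leaving r1c4 = 1.
4 is placed in row 1, leaving r1c6 = 5.
Cage i's pair has sum 9; hence r2c6 = 4.
The 4 cells of cage e must have sum 13, leaving r2c3 = 2.
Cage f has sum 8, leaving r3c1 = 2.
Row 3 now contains 2, so r3c5 = 1.
Column 5 now contains 1; hence r4c5 = 2.
The 4 cells of cage e must have sum 13, leaving r1c2 = 2.
Cage m needs two cells with sum 7, leaving r4c3 = 3.
Row 4 now contains 2, which forces r4c4 = 4.
Column 4 already has 4, leaving r6c4 = 2.
Row 6 now contains 2, so r6c6 = 1.
The 4 cells of cage e must have sum 13, which forces r1c1 = 3.
Column 3 already has 3, so r1c3 = 6.
Cage a needs two cells with sum 9, leaving r3c3 = 4.
Column 4 already has 4, leaving r3c4 = 5.
Row 4 now contains 4, which forces r4c1 = 5.
Row 4 now contains 4; hence r4c2 = 1.
Cage b's pair has sum 5, which forces r5c2 = 4.
Cage n needs sum 8, so r5c3 = 1.
Column 6 now contains 1, leaving r5c6 = 2.
Column 2 already has 4, so r6c2 = 3.
Row 6 already has 1; hence r6c3 = 5.
Row 6 now contains 5; hence r6c5 = 6.
5 is placed in column 1, leaving r2c1 = 1.
Column 2 already has 1; hence r2c2 = 5.
Row 5 now contains 4; hence r5c1 = 6.
Column 5 now contains 6, leaving r5c5 = 5.
6 is placed in row 6, leaving r6c1 = 4.
Completed grid: 3 2 6 1 4 5 / 1 5 2 6 3 4 / 2 6 4 5 1 3 / 5 1 3 4 2 6 / 6 4 1 3 5 2 / 4 3 5 2 6 1.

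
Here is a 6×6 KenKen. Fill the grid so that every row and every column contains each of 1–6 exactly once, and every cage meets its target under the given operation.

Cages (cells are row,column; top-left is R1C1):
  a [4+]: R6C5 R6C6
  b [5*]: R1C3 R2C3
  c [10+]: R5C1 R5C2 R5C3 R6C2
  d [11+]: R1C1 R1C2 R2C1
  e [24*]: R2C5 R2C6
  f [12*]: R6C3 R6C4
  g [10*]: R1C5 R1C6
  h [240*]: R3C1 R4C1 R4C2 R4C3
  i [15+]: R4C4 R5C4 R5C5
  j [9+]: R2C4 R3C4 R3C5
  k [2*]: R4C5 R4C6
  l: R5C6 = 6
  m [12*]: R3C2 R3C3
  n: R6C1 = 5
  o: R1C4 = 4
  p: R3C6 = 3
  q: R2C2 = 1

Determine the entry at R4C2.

5

Cage o is a single given cell, which forces R1C4 = 4.
Q is a freebie; hence R2C2 = 1.
Row 2 now contains 1, so R2C3 = 5.
P is a freebie, leaving R3C6 = 3.
L is a freebie, so R5C6 = 6.
Cage n is a single given cell, which forces R6C1 = 5.
3 is placed in column 6, leaving R6C6 = 1.
5 is placed in column 3, leaving R1C3 = 1.
Cage e's pair has product 24, which forces R2C5 = 6.
6 is placed in column 6, so R2C6 = 4.
The 4 cells of cage h must have product 240, which forces R4C2 = 5.
Cage i needs sum 15, which forces R4C4 = 6.
Cage k's pair has product 2, so R4C5 = 1.
Column 6 already has 1, so R4C6 = 2.
The 3 cells of cage i must have sum 15, so R5C4 = 5.
The 3 cells of cage i must have sum 15, so R5C5 = 4.
1 is placed in row 6, leaving R6C5 = 3.
The two cells of cage g must have product 10, which forces R1C5 = 2.
2 is placed in column 6, which forces R1C6 = 5.
Cage j needs sum 9, leaving R2C4 = 3.
Cage h needs product 240, which forces R3C1 = 4.
Cage j needs sum 9; hence R3C4 = 1.
Cage j needs sum 9, which forces R3C5 = 5.
The 4 cells of cage h must have product 240, which forces R4C1 = 3.
2 is placed in row 4; hence R4C3 = 4.
The 4 cells of cage c must have sum 10, so R5C1 = 1.
Cage c needs sum 10; hence R6C2 = 4.
The two cells of cage f must have product 12, which forces R6C3 = 6.
3 is placed in row 6, so R6C4 = 2.
3 is placed in column 1; hence R1C1 = 6.
Cage d has sum 11; hence R1C2 = 3.
Row 2 now contains 3, leaving R2C1 = 2.
Cage m's pair has product 12, which forces R3C2 = 6.
Column 3 already has 6, leaving R3C3 = 2.
Column 2 now contains 3, leaving R5C2 = 2.
Column 3 now contains 2, leaving R5C3 = 3.
Completed grid: 6 3 1 4 2 5 / 2 1 5 3 6 4 / 4 6 2 1 5 3 / 3 5 4 6 1 2 / 1 2 3 5 4 6 / 5 4 6 2 3 1.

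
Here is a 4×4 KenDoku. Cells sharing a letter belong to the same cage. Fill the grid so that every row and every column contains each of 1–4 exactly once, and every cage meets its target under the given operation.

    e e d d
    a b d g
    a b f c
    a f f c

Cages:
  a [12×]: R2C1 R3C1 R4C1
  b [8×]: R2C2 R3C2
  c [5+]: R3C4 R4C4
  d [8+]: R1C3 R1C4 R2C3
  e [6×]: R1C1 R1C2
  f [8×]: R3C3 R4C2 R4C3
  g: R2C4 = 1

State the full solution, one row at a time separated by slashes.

2 3 1 4 / 4 2 3 1 / 1 4 2 3 / 3 1 4 2

G is a freebie, so R2C4 = 1.
In row 1, 1 can only go at R1C3, so R1C3 = 1.
The 3 cells of cage f must have product 8, which forces R4C2 = 1.
Cage a has product 12, so R3C1 = 1.
Row 1 needs a 4, and only R1C4 is open for it.
The 3 cells of cage d must have sum 8, which forces R2C3 = 3.
Row 2 already has 3, leaving R2C1 = 4.
Row 2 now contains 4, so R2C2 = 2.
Column 2 already has 2, leaving R3C2 = 4.
Row 3 already has 4, which forces R3C3 = 2.
2 is placed in row 3, so R3C4 = 3.
Cage a needs product 12, leaving R4C1 = 3.
Column 3 now contains 2, so R4C3 = 4.
3 is placed in column 4; hence R4C4 = 2.
Column 1 already has 3; hence R1C1 = 2.
Column 2 already has 2; hence R1C2 = 3.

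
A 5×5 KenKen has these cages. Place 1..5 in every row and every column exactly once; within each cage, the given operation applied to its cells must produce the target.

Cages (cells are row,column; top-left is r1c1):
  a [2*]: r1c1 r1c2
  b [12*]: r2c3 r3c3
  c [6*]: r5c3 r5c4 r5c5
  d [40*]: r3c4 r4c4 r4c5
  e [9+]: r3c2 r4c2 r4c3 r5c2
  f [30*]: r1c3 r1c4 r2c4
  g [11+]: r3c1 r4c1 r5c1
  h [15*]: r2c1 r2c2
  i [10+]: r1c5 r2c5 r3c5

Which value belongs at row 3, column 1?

The only place for 4 in row 1 is r1c5.
Row 2 needs a 1, and only r2c5 is open for it.
1 is placed in column 5, so r3c5 = 5.
5 is placed in column 5, leaving r4c5 = 2.
Column 5 already has 2, leaving r5c5 = 3.
Cage d has product 40; hence r3c4 = 4.
Cage d has product 40; hence r4c4 = 5.
The 3 cells of cage f must have product 30, which forces r1c3 = 5.
Cage b's pair has product 12; hence r2c3 = 4.
4 is placed in row 3; hence r3c1 = 2.
4 is placed in row 3, leaving r3c3 = 3.
Row 4 now contains 5, which forces r4c1 = 4.
3 is placed in column 3; hence r4c3 = 1.
The 3 cells of cage g must have sum 11, which forces r5c1 = 5.
Column 3 already has 1, which forces r5c3 = 2.
Row 5 now contains 2, so r5c4 = 1.
2 is placed in column 1; hence r1c1 = 1.
Cage a needs two cells with product 2, which forces r1c2 = 2.
Row 1 now contains 2; hence r1c4 = 3.
Column 1 now contains 5, which forces r2c1 = 3.
The two cells of cage h must have product 15, so r2c2 = 5.
Column 4 already has 3, which forces r2c4 = 2.
Row 3 now contains 3, leaving r3c2 = 1.
1 is placed in row 4; hence r4c2 = 3.
1 is placed in row 5; hence r5c2 = 4.
Filled in: 1 2 5 3 4 / 3 5 4 2 1 / 2 1 3 4 5 / 4 3 1 5 2 / 5 4 2 1 3.

2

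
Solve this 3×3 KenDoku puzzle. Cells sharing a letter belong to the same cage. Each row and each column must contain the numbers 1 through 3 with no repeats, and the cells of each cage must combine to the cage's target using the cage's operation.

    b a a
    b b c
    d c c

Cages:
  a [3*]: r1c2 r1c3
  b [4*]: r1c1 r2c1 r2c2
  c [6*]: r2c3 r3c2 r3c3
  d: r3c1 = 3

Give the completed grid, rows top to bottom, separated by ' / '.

Cage b needs product 4; hence r1c1 = 2.
Cage b needs product 4, so r2c1 = 1.
The 3 cells of cage b must have product 4, so r2c2 = 2.
2 is placed in row 2, leaving r2c3 = 3.
Cage d is given; hence r3c1 = 3.
Row 3 now contains 3, which forces r3c2 = 1.
1 is placed in row 3, leaving r3c3 = 2.
Column 2 now contains 1, leaving r1c2 = 3.
3 is placed in column 3; hence r1c3 = 1.

2 3 1 / 1 2 3 / 3 1 2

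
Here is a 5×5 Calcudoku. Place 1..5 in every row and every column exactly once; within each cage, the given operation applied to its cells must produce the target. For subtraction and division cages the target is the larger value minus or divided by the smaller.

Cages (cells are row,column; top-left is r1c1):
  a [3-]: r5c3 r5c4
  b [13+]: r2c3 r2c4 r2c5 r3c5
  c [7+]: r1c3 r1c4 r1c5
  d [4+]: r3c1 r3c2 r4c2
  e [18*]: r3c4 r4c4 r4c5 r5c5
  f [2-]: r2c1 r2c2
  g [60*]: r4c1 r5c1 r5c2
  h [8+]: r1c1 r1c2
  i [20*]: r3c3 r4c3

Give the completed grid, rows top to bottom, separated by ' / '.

The 3 cells of cage d must have sum 4; hence r3c1 = 1.
Cage d needs sum 4, leaving r3c2 = 2.
2 is placed in row 3, leaving r3c4 = 3.
Cage d has sum 4; hence r4c2 = 1.
Row 4 now contains 1, so r4c4 = 2.
2 is placed in row 4, so r4c5 = 3.
Cage e has product 18, so r5c5 = 1.
Cage a needs two cells with difference 3, leaving r5c3 = 2.
Cage a needs two cells with difference 3; hence r5c4 = 5.
Cage c has sum 7, leaving r1c5 = 2.
Cage g has product 60, so r4c1 = 5.
5 is placed in row 4, which forces r4c3 = 4.
Column 1 already has 5, so r1c1 = 3.
Cage h needs two cells with sum 8, which forces r1c2 = 5.
Column 3 already has 4, which forces r1c3 = 1.
Cage c has sum 7; hence r1c4 = 4.
3 is placed in column 1, which forces r2c1 = 2.
Column 2 now contains 5, so r2c2 = 4.
Cage b needs sum 13; hence r2c3 = 3.
Cage b needs sum 13, leaving r2c4 = 1.
4 is placed in row 2, so r2c5 = 5.
Column 3 already has 4, which forces r3c3 = 5.
Column 5 now contains 5; hence r3c5 = 4.
3 is placed in column 1, leaving r5c1 = 4.
Column 2 now contains 4, so r5c2 = 3.

3 5 1 4 2 / 2 4 3 1 5 / 1 2 5 3 4 / 5 1 4 2 3 / 4 3 2 5 1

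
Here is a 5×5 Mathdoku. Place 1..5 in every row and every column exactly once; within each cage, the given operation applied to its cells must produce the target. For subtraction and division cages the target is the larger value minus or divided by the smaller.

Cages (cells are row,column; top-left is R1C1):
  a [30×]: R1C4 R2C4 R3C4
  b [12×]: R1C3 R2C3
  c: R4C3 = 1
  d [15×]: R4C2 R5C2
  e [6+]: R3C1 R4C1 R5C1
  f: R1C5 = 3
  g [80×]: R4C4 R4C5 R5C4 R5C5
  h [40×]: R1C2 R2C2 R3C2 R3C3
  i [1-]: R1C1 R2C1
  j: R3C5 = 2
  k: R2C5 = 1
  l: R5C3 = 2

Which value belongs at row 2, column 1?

4

Cage f is given; hence R1C5 = 3.
Cage k is a single given cell, so R2C5 = 1.
J is a freebie, which forces R3C5 = 2.
C is a freebie, leaving R4C3 = 1.
L is a freebie; hence R5C3 = 2.
Row 1 now contains 3, which forces R1C3 = 4.
Cage b needs two cells with product 12, so R2C3 = 3.
4 is placed in column 3, leaving R3C3 = 5.
5 is placed in row 3, so R3C4 = 3.
The 3 cells of cage e must have sum 6, leaving R4C1 = 2.
Cage g needs product 80, which forces R4C4 = 4.
Cage g needs product 80; hence R4C5 = 5.
Cage g has product 80; hence R5C4 = 1.
The 4 cells of cage g must have product 80; hence R5C5 = 4.
Cage i needs two cells with difference 1; hence R1C1 = 5.
Row 1 already has 5, leaving R1C4 = 2.
The two cells of cage i must have difference 1, which forces R2C1 = 4.
Row 2 now contains 4, which forces R2C2 = 2.
Column 4 now contains 2, leaving R2C4 = 5.
Row 3 now contains 3; hence R3C1 = 1.
1 is placed in row 3, leaving R3C2 = 4.
Row 4 now contains 5; hence R4C2 = 3.
Row 5 already has 1; hence R5C1 = 3.
The two cells of cage d must have product 15; hence R5C2 = 5.
Row 1 now contains 2, leaving R1C2 = 1.
Filled in: 5 1 4 2 3 / 4 2 3 5 1 / 1 4 5 3 2 / 2 3 1 4 5 / 3 5 2 1 4.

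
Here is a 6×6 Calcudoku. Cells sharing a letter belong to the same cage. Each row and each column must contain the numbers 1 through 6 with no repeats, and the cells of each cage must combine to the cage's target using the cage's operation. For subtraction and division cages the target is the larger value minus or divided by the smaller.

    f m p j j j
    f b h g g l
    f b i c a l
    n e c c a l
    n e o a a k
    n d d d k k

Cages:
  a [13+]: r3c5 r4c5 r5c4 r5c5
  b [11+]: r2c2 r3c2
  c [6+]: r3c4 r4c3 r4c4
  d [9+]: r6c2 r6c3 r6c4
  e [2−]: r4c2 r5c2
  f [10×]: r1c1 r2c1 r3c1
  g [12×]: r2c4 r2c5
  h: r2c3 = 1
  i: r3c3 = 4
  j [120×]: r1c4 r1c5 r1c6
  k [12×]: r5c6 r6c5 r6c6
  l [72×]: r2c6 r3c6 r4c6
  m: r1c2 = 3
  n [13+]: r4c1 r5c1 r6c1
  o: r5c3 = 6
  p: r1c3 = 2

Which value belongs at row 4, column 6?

M is a freebie, leaving r1c2 = 3.
Cage p is a single given cell; hence r1c3 = 2.
Cage h is a single given cell, which forces r2c3 = 1.
Cage i is given, which forces r3c3 = 4.
Column 3 already has 1, which forces r4c3 = 3.
Cage o is given, which forces r5c3 = 6.
6 is placed in column 3, leaving r6c3 = 5.
Cage d has sum 9, which forces r6c2 = 1.
The 3 cells of cage d must have sum 9, which forces r6c4 = 3.
Cage k has product 12, leaving r5c6 = 1.
In row 1, 1 can only go at r1c1, so r1c1 = 1.
In row 6, 4 can only go at r6c1, so r6c1 = 4.
Cage n has sum 13, which forces r4c1 = 6.
6 is placed in row 4; hence r4c6 = 4.
Cage n needs sum 13, which forces r5c1 = 3.
Row 4 already has 4; hence r4c2 = 2.
Row 4 now contains 2, so r4c4 = 1.
1 is placed in row 4, leaving r4c5 = 5.
Cage e needs two cells with difference 2, so r5c2 = 4.
Row 5 now contains 4, so r5c5 = 2.
Column 5 now contains 2, leaving r6c5 = 6.
Row 6 now contains 6, which forces r6c6 = 2.
Column 5 now contains 6, so r1c5 = 4.
Cage g's pair has product 12, leaving r2c4 = 4.
Column 5 now contains 6, which forces r2c5 = 3.
3 is placed in row 2, which forces r2c6 = 6.
1 is placed in column 4, leaving r3c4 = 2.
Cage a has sum 13, which forces r3c5 = 1.
Column 6 now contains 6; hence r3c6 = 3.
Row 5 now contains 2, which forces r5c4 = 5.
Column 4 now contains 5, leaving r1c4 = 6.
Column 6 now contains 6; hence r1c6 = 5.
Cage f has product 10, leaving r2c1 = 2.
Row 2 now contains 6, so r2c2 = 5.
Row 3 now contains 2, which forces r3c1 = 5.
The two cells of cage b must have sum 11, leaving r3c2 = 6.
Completed grid: 1 3 2 6 4 5 / 2 5 1 4 3 6 / 5 6 4 2 1 3 / 6 2 3 1 5 4 / 3 4 6 5 2 1 / 4 1 5 3 6 2.

4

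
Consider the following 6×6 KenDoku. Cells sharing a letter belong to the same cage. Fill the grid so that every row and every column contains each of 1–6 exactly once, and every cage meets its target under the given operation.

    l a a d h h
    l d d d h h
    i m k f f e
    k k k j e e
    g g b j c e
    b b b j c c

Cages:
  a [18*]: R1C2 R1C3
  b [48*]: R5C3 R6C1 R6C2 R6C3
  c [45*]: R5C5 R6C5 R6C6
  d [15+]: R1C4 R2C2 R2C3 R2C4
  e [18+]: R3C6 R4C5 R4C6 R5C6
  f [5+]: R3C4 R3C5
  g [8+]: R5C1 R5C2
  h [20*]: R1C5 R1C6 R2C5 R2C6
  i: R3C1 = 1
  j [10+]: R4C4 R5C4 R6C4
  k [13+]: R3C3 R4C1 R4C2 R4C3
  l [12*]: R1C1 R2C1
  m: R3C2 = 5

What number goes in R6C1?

Cage i is a single given cell, so R3C1 = 1.
Cage m is a single given cell, so R3C2 = 5.
Cage c needs product 45, so R5C5 = 3.
The 3 cells of cage c must have product 45; hence R6C5 = 5.
Cage c has product 45, which forces R6C6 = 3.
Cage f's pair has sum 5; hence R3C4 = 3.
The two cells of cage f must have sum 5, which forces R3C5 = 2.
Cage e has sum 18, so R4C5 = 6.
In column 1, 5 can only go at R4C1, so R4C1 = 5.
Cage k needs sum 13, so R3C3 = 4.
4 is placed in row 3, which forces R3C6 = 6.
Cage j needs sum 10; hence R5C4 = 5.
In row 1, 5 can only go at R1C6, so R1C6 = 5.
The 4 cells of cage h must have product 20, which forces R1C5 = 1.
Cage h needs product 20, so R2C5 = 4.
5 is placed in column 6, leaving R2C6 = 1.
Row 2 needs a 5, and only R2C3 is open for it.
The 4 cells of cage d must have sum 15, leaving R1C4 = 2.
Cage d has sum 15, so R2C2 = 2.
The 4 cells of cage d must have sum 15, so R2C4 = 6.
Column 2 already has 2, which forces R5C2 = 6.
The two cells of cage l must have product 12, so R1C1 = 4.
Column 2 already has 6, so R1C2 = 3.
The two cells of cage a must have product 18, leaving R1C3 = 6.
Row 2 already has 6, which forces R2C1 = 3.
Column 2 already has 3, leaving R4C2 = 1.
1 is placed in row 4, which forces R4C3 = 3.
1 is placed in row 4, so R4C4 = 4.
4 is placed in row 4; hence R4C6 = 2.
Row 5 now contains 6, which forces R5C1 = 2.
2 is placed in row 5, so R5C3 = 1.
2 is placed in column 6, so R5C6 = 4.
2 is placed in column 1, leaving R6C1 = 6.
1 is placed in column 2; hence R6C2 = 4.
Column 3 now contains 1, so R6C3 = 2.
Column 4 now contains 4; hence R6C4 = 1.
Filled in: 4 3 6 2 1 5 / 3 2 5 6 4 1 / 1 5 4 3 2 6 / 5 1 3 4 6 2 / 2 6 1 5 3 4 / 6 4 2 1 5 3.

6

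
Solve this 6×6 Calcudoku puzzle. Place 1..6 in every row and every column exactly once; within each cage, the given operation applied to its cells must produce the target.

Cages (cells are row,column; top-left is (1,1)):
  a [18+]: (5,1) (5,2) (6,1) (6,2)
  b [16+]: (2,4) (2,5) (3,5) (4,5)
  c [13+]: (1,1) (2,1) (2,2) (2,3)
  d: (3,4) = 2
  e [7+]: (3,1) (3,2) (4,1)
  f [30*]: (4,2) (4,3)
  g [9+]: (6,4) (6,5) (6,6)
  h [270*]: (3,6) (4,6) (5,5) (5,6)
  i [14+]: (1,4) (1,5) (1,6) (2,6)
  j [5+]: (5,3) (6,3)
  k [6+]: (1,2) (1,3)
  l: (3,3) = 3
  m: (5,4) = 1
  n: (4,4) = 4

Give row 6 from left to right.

L is a freebie, which forces (3,3) = 3.
Cage d is given, which forces (3,4) = 2.
Cage n is a single given cell, leaving (4,4) = 4.
Cage m is given, so (5,4) = 1.
Cage h has product 270, so (5,5) = 3.
Cage h needs product 270, which forces (4,6) = 3.
The two cells of cage j must have sum 5, leaving (5,3) = 4.
The two cells of cage j must have sum 5; hence (6,3) = 1.
Cage g has sum 9; hence (6,4) = 3.
Row 1 needs a 3, and only (1,1) is open for it.
Row 2 needs a 3, and only (2,2) is open for it.
The only place for 6 in row 5 is (5,6).
Column 6 now contains 6, which forces (3,6) = 5.
The 3 cells of cage e must have sum 7; hence (4,1) = 2.
The 4 cells of cage b must have sum 16, which forces (4,5) = 1.
Column 1 already has 2, so (5,1) = 5.
Row 5 already has 5, leaving (5,2) = 2.
5 is placed in column 1, so (6,1) = 6.
6 is placed in row 6, leaving (6,2) = 5.
5 is placed in column 1, leaving (2,1) = 1.
Cage c has sum 13, leaving (2,3) = 6.
Row 2 already has 6; hence (2,4) = 5.
5 is placed in row 2, so (2,5) = 4.
4 is placed in row 2, which forces (2,6) = 2.
1 is placed in column 1, so (3,1) = 4.
Row 3 now contains 4, which forces (3,2) = 1.
Column 5 now contains 4, leaving (3,5) = 6.
5 is placed in column 2, leaving (4,2) = 6.
The two cells of cage f must have product 30; hence (4,3) = 5.
Column 5 now contains 4, so (6,5) = 2.
2 is placed in column 6; hence (6,6) = 4.
1 is placed in column 2, so (1,2) = 4.
Column 3 already has 5, which forces (1,3) = 2.
5 is placed in column 4; hence (1,4) = 6.
Column 5 already has 2; hence (1,5) = 5.
Column 6 already has 4, leaving (1,6) = 1.
Filled in: 3 4 2 6 5 1 / 1 3 6 5 4 2 / 4 1 3 2 6 5 / 2 6 5 4 1 3 / 5 2 4 1 3 6 / 6 5 1 3 2 4.

6 5 1 3 2 4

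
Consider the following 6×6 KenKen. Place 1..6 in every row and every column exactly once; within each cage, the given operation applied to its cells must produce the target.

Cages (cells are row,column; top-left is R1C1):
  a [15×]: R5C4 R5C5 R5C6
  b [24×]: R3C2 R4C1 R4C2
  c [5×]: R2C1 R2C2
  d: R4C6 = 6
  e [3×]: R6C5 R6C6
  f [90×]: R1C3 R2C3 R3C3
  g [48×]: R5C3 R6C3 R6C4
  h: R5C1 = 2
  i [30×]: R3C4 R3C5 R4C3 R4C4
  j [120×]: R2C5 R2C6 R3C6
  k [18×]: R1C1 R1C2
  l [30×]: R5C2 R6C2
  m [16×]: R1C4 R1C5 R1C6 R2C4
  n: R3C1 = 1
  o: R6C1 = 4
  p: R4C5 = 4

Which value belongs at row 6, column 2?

5

Cage m needs product 16, which forces R2C4 = 2.
Cage n is a single given cell; hence R3C1 = 1.
Cage p is given; hence R4C5 = 4.
Cage d is given, which forces R4C6 = 6.
Cage h is a single given cell, leaving R5C1 = 2.
Cage o is given, which forces R6C1 = 4.
Row 6 already has 4, which forces R6C4 = 6.
1 is placed in column 1, so R2C1 = 5.
The two cells of cage c must have product 5, leaving R2C2 = 1.
The 3 cells of cage j must have product 120, which forces R2C5 = 6.
Row 2 already has 5, so R2C6 = 4.
The 3 cells of cage b must have product 24, which forces R3C2 = 4.
4 is placed in column 6; hence R3C6 = 5.
Column 1 already has 2, leaving R4C1 = 3.
The 3 cells of cage b must have product 24, leaving R4C2 = 2.
Cage l needs two cells with product 30, leaving R5C2 = 6.
Cage g needs product 48, so R5C3 = 4.
Row 6 now contains 6, leaving R6C2 = 5.
Cage g has product 48; hence R6C3 = 2.
Column 1 already has 3, so R1C1 = 6.
Column 2 already has 6, leaving R1C2 = 3.
The 3 cells of cage f must have product 90, leaving R1C3 = 5.
The 4 cells of cage m must have product 16, which forces R1C4 = 4.
Row 2 already has 6, so R2C3 = 3.
Cage f has product 90, so R3C3 = 6.
Row 3 now contains 5, which forces R3C4 = 3.
The 4 cells of cage i must have product 30; hence R3C5 = 2.
Column 3 now contains 5, leaving R4C3 = 1.
Row 4 already has 1, so R4C4 = 5.
Column 4 now contains 5, leaving R5C4 = 1.
Row 5 now contains 1, so R5C6 = 3.
3 is placed in column 6, which forces R6C6 = 1.
Column 5 now contains 2, so R1C5 = 1.
1 is placed in column 6, which forces R1C6 = 2.
3 is placed in row 5, which forces R5C5 = 5.
Row 6 now contains 1, which forces R6C5 = 3.
Filled in: 6 3 5 4 1 2 / 5 1 3 2 6 4 / 1 4 6 3 2 5 / 3 2 1 5 4 6 / 2 6 4 1 5 3 / 4 5 2 6 3 1.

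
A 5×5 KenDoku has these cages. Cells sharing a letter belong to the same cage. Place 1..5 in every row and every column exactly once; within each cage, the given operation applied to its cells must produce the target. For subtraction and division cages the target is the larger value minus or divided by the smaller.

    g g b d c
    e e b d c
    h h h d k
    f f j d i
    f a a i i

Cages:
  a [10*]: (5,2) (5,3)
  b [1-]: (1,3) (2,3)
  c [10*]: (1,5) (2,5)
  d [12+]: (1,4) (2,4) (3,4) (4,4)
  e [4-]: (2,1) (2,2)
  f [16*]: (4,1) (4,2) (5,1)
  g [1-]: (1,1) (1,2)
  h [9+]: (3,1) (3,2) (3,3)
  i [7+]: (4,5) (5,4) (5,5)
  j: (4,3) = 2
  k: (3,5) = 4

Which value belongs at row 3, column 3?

K is a freebie, leaving (3,5) = 4.
Cage j is given, so (4,3) = 2.
Column 3 already has 2, which forces (5,3) = 5.
The 3 cells of cage f must have product 16; hence (4,1) = 1.
Row 4 now contains 2, so (4,2) = 4.
Row 4 already has 4, which forces (4,4) = 5.
1 is placed in row 4; hence (4,5) = 3.
Cage f has product 16, leaving (5,1) = 4.
Row 5 already has 5; hence (5,2) = 2.
Row 5 already has 4, leaving (5,4) = 3.
Row 5 already has 2, leaving (5,5) = 1.
The two cells of cage g must have difference 1, which forces (1,1) = 2.
Row 1 now contains 2, so (1,5) = 5.
Column 1 now contains 1, leaving (2,1) = 5.
Cage e's pair has difference 4, which forces (2,2) = 1.
Column 5 already has 5, leaving (2,5) = 2.
Column 1 already has 5, so (3,1) = 3.
3 is placed in row 3, so (3,2) = 5.
3 is placed in row 3, leaving (3,3) = 1.
Row 3 already has 1; hence (3,4) = 2.
Column 2 now contains 1, so (1,2) = 3.
3 is placed in row 1; hence (1,3) = 4.
The 4 cells of cage d must have sum 12, so (1,4) = 1.
4 is placed in column 3; hence (2,3) = 3.
Row 2 already has 2, leaving (2,4) = 4.
Filled in: 2 3 4 1 5 / 5 1 3 4 2 / 3 5 1 2 4 / 1 4 2 5 3 / 4 2 5 3 1.

1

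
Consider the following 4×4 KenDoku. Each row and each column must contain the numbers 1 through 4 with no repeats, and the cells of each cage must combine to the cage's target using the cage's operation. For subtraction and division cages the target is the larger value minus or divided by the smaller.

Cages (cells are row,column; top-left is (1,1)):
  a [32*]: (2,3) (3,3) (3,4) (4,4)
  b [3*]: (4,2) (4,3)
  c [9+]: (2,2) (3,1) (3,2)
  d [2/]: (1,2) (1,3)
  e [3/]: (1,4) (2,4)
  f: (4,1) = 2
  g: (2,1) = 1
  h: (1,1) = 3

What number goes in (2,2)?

2

H is a freebie, leaving (1,1) = 3.
3 is placed in row 1, which forces (1,4) = 1.
Cage g is a single given cell; hence (2,1) = 1.
Column 4 now contains 1, leaving (2,4) = 3.
Cage f is given, which forces (4,1) = 2.
Row 4 now contains 2, leaving (4,4) = 4.
Cage a needs product 32, leaving (2,3) = 4.
Column 1 already has 2; hence (3,1) = 4.
Cage a has product 32; hence (3,3) = 1.
Column 4 now contains 4, leaving (3,4) = 2.
1 is placed in column 3, leaving (4,3) = 3.
Cage d needs two cells with quotient 2, which forces (1,2) = 4.
4 is placed in column 3, leaving (1,3) = 2.
4 is placed in row 2, so (2,2) = 2.
Row 3 now contains 1, so (3,2) = 3.
Row 4 already has 3; hence (4,2) = 1.
Filled in: 3 4 2 1 / 1 2 4 3 / 4 3 1 2 / 2 1 3 4.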